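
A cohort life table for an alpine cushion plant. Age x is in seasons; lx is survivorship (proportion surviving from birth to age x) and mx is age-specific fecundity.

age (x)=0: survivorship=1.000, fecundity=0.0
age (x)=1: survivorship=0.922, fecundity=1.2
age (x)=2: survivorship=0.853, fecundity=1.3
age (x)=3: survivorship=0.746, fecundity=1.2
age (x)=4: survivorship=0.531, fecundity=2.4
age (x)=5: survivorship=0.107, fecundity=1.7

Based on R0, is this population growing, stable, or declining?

growing

R0 = Σ lx·mx = 0 + 1.1064 + 1.1089 + 0.8952 + 1.2744 + 0.1819 = 4.5668
R0 > 1, so the population is growing.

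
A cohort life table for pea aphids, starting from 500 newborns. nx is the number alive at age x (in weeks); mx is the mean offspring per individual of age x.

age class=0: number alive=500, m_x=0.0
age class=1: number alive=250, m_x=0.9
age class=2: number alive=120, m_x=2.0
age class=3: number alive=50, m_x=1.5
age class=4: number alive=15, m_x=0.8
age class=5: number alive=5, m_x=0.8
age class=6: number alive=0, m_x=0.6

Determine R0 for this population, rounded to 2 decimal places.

lx = nx/n0 = nx/500: 1, 0.5, 0.24, 0.1, 0.03, 0.01, 0
lx·mx by age: 0, 0.45, 0.48, 0.15, 0.024, 0.008, 0
R0 = Σ lx·mx = 1.112 → 1.11

1.11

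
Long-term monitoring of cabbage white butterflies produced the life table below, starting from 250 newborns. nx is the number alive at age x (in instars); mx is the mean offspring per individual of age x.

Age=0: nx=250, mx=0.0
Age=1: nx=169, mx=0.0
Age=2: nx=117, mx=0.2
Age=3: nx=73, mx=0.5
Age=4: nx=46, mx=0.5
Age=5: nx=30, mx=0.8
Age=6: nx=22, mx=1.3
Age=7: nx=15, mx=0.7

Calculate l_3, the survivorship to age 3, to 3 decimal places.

0.292

l_3 = n_3/n_0 = 73/250 = 0.292 → 0.292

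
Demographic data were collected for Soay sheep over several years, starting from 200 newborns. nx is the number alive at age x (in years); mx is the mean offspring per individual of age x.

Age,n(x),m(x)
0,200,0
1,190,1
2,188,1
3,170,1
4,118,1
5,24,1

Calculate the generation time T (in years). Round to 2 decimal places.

lx = nx/n0 = nx/200: 1, 0.95, 0.94, 0.85, 0.59, 0.12
lx·mx: 0, 0.95, 0.94, 0.85, 0.59, 0.12 → R0 = 3.45
x·lx·mx: 0, 0.95, 1.88, 2.55, 2.36, 0.6 → Σ = 8.34
T = 8.34 / 3.45 = 2.417391… → 2.42

2.42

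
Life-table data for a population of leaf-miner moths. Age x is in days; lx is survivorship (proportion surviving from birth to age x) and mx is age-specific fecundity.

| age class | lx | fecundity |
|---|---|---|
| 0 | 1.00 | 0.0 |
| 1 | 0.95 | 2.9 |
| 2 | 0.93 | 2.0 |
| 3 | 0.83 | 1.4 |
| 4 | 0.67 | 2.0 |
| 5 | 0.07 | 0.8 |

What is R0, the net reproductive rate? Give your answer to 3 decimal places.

7.173

lx·mx by age: 0, 2.755, 1.86, 1.162, 1.34, 0.056
R0 = Σ lx·mx = 7.173 → 7.173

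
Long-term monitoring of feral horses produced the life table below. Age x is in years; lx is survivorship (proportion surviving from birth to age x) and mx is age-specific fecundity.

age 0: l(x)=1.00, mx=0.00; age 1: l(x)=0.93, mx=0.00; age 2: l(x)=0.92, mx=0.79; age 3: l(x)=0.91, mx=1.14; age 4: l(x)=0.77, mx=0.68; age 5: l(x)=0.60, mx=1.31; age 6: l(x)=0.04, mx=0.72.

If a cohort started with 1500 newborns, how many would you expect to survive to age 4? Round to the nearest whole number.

Expected survivors = N0 · l_4 = 1500 × 0.77 = 1155 → 1155

1155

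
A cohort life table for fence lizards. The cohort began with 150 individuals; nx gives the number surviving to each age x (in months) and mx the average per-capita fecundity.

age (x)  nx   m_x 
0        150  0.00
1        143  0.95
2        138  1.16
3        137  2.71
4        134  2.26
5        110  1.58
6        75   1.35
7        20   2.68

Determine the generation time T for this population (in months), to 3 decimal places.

3.567

lx = nx/n0 = nx/150: 1, 0.95333…, 0.92, 0.91333…, 0.89333…, 0.73333…, 0.5, 0.13333…
lx·mx: 0, 0.905667…, 1.0672, 2.475133…, 2.018933…, 1.158667…, 0.675, 0.357333… → R0 = 8.657933…
x·lx·mx: 0, 0.905667…, 2.1344, 7.4254…, 8.075733…, 5.793333…, 4.05, 2.501333… → Σ = 30.885867…
T = 30.885867… / 8.657933… = 3.567349… → 3.567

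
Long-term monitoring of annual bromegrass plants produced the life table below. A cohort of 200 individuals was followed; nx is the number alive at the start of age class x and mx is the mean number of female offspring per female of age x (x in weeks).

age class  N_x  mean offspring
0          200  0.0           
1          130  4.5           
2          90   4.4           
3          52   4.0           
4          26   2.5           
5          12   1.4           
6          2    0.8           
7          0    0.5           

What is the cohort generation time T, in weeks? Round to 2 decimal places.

lx = nx/n0 = nx/200: 1, 0.65, 0.45, 0.26, 0.13, 0.06, 0.01, 0
lx·mx: 0, 2.925, 1.98, 1.04, 0.325, 0.084, 0.008, 0 → R0 = 6.362
x·lx·mx: 0, 2.925, 3.96, 3.12, 1.3, 0.42, 0.048, 0 → Σ = 11.773
T = 11.773 / 6.362 = 1.850519… → 1.85

1.85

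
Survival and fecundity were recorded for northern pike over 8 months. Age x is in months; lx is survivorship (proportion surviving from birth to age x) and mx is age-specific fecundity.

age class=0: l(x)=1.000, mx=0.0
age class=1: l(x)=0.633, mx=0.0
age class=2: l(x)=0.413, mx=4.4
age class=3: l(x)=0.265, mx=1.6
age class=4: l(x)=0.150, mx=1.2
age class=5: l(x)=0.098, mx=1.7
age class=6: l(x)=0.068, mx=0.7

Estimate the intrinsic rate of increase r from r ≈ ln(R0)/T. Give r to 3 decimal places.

0.379

R0 = Σ lx·mx = 0 + 0 + 1.8172 + 0.424 + 0.18 + 0.1666 + 0.0476 = 2.6354
Σ x·lx·mx = 6.745; T = 6.745/2.6354 = 2.55938…
r ≈ ln(R0)/T = ln(2.6354)/2.55938… = 0.37862… → 0.379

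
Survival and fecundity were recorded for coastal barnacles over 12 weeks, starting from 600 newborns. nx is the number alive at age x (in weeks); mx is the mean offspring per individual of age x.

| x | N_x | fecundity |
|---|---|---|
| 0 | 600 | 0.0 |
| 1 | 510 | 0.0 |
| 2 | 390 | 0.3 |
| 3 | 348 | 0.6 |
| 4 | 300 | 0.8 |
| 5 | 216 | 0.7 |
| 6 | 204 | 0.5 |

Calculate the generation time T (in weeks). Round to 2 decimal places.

lx = nx/n0 = nx/600: 1, 0.85, 0.65, 0.58, 0.5, 0.36, 0.34
lx·mx: 0, 0, 0.195, 0.348, 0.4, 0.252, 0.17 → R0 = 1.365
x·lx·mx: 0, 0, 0.39, 1.044, 1.6, 1.26, 1.02 → Σ = 5.314
T = 5.314 / 1.365 = 3.89304… → 3.89

3.89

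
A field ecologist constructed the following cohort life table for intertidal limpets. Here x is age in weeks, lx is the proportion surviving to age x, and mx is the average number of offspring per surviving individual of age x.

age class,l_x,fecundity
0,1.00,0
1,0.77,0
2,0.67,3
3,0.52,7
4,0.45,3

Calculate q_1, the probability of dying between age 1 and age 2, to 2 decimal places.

0.13

q_1 = (l_1 − l_2) / l_1 = (0.77 − 0.67) / 0.77
     = 0.1 / 0.77 = 0.12987… → 0.13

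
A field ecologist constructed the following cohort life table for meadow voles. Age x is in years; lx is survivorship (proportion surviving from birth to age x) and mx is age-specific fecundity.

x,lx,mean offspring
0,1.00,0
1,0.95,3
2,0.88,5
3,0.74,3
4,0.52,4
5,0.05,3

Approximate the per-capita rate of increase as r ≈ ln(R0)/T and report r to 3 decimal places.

R0 = Σ lx·mx = 0 + 2.85 + 4.4 + 2.22 + 2.08 + 0.15 = 11.7
Σ x·lx·mx = 27.38; T = 27.38/11.7 = 2.34017…
r ≈ ln(R0)/T = ln(11.7)/2.34017… = 1.05103… → 1.051

1.051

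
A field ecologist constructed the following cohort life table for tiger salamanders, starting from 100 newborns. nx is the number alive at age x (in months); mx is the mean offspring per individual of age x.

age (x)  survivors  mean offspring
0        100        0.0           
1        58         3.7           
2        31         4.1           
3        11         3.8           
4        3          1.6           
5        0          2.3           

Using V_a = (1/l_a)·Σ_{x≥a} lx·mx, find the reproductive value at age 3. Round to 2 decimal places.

4.24

lx = nx/n0 = nx/100: 1, 0.58, 0.31, 0.11, 0.03, 0
lx·mx for x ≥ 3: 0.418, 0.048, 0 → sum = 0.466
V_3 = 0.466 / l_3 = 0.466 / 0.11 = 4.236364… → 4.24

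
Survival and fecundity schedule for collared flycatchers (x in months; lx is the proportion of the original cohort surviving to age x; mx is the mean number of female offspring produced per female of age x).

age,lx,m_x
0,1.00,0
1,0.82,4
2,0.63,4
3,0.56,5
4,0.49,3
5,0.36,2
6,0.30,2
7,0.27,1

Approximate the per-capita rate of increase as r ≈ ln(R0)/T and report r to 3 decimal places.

R0 = Σ lx·mx = 0 + 3.28 + 2.52 + 2.8 + 1.47 + 0.72 + 0.6 + 0.27 = 11.66
Σ x·lx·mx = 31.69; T = 31.69/11.66 = 2.71784…
r ≈ ln(R0)/T = ln(11.66)/2.71784… = 0.90372… → 0.904

0.904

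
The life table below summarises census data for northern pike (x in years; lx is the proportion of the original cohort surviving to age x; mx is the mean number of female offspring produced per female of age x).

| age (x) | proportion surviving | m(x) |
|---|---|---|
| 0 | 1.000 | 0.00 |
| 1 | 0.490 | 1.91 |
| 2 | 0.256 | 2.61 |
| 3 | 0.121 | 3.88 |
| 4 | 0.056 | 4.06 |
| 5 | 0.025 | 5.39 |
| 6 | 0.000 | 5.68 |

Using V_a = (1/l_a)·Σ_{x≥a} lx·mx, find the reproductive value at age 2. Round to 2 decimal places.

lx·mx for x ≥ 2: 0.66816, 0.46948, 0.22736, 0.13475, 0 → sum = 1.49975
V_2 = 1.49975 / l_2 = 1.49975 / 0.256 = 5.858398… → 5.86

5.86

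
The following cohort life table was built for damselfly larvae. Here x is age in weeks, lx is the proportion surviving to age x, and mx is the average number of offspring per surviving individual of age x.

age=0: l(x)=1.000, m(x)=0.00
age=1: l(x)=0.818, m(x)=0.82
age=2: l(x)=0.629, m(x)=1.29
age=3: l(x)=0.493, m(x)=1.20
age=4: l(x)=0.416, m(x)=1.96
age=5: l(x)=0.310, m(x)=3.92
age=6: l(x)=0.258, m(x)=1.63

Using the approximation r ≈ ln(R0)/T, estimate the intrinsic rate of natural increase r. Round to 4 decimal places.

R0 = Σ lx·mx = 0 + 0.67076 + 0.81141 + 0.5916 + 0.81536 + 1.2152 + 0.42054 = 4.52487
Σ x·lx·mx = 15.92906; T = 15.92906/4.52487 = 3.52034…
r ≈ ln(R0)/T = ln(4.52487)/3.52034… = 0.42882… → 0.4288

0.4288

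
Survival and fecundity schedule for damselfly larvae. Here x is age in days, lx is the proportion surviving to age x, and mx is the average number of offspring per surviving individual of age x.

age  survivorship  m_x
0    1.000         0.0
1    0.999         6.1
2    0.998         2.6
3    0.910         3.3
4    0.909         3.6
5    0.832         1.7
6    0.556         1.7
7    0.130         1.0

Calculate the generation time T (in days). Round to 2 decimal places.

lx·mx: 0, 6.0939, 2.5948, 3.003, 3.2724, 1.4144, 0.9452, 0.13 → R0 = 17.4537
x·lx·mx: 0, 6.0939, 5.1896, 9.009, 13.0896, 7.072, 5.6712, 0.91 → Σ = 47.0353
T = 47.0353 / 17.4537 = 2.694861… → 2.69

2.69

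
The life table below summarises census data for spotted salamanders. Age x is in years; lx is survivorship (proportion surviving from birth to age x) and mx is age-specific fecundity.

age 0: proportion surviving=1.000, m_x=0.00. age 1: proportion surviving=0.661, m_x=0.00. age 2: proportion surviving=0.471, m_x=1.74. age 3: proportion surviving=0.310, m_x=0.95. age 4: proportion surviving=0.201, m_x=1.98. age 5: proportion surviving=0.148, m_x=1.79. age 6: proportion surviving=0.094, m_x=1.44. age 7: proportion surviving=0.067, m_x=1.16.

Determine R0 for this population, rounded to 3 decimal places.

lx·mx by age: 0, 0, 0.81954, 0.2945, 0.39798, 0.26492, 0.13536, 0.07772
R0 = Σ lx·mx = 1.99002 → 1.990

1.990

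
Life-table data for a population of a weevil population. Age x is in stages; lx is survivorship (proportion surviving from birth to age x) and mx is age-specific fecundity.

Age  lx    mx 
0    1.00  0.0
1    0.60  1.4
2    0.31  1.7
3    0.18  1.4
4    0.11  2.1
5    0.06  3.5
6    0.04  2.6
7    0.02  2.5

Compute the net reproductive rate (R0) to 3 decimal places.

lx·mx by age: 0, 0.84, 0.527, 0.252, 0.231, 0.21, 0.104, 0.05
R0 = Σ lx·mx = 2.214 → 2.214

2.214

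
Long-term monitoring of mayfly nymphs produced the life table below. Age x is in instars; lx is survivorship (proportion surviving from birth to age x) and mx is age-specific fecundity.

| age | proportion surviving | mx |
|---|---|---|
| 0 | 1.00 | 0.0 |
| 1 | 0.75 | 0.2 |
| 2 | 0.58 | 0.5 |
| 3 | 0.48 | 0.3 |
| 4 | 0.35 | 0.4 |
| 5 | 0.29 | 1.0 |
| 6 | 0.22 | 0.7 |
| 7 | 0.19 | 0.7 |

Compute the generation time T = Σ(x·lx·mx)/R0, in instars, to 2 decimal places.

lx·mx: 0, 0.15, 0.29, 0.144, 0.14, 0.29, 0.154, 0.133 → R0 = 1.301
x·lx·mx: 0, 0.15, 0.58, 0.432, 0.56, 1.45, 0.924, 0.931 → Σ = 5.027
T = 5.027 / 1.301 = 3.863951… → 3.86

3.86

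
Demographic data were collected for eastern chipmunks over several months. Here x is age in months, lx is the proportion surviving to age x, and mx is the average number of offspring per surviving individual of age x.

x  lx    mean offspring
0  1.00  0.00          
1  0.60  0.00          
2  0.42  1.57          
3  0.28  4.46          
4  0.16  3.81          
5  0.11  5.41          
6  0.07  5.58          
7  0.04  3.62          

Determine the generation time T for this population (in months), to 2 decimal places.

3.79

lx·mx: 0, 0, 0.6594, 1.2488, 0.6096, 0.5951, 0.3906, 0.1448 → R0 = 3.6483
x·lx·mx: 0, 0, 1.3188, 3.7464, 2.4384, 2.9755, 2.3436, 1.0136 → Σ = 13.8363
T = 13.8363 / 3.6483 = 3.792534… → 3.79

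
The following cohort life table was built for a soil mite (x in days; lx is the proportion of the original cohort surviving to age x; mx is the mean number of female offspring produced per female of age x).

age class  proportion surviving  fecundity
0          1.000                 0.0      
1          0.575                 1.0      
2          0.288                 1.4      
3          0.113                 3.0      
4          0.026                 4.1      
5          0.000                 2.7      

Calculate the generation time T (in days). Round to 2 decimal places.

1.98

lx·mx: 0, 0.575, 0.4032, 0.339, 0.1066, 0 → R0 = 1.4238
x·lx·mx: 0, 0.575, 0.8064, 1.017, 0.4264, 0 → Σ = 2.8248
T = 2.8248 / 1.4238 = 1.983987… → 1.98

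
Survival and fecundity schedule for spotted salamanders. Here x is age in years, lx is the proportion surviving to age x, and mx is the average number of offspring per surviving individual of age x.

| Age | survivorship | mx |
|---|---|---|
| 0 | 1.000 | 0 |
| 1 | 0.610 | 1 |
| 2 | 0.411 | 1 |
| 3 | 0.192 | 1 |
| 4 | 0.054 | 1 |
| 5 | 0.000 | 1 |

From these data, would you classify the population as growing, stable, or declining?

growing

R0 = Σ lx·mx = 0 + 0.61 + 0.411 + 0.192 + 0.054 + 0 = 1.267
R0 > 1, so the population is growing.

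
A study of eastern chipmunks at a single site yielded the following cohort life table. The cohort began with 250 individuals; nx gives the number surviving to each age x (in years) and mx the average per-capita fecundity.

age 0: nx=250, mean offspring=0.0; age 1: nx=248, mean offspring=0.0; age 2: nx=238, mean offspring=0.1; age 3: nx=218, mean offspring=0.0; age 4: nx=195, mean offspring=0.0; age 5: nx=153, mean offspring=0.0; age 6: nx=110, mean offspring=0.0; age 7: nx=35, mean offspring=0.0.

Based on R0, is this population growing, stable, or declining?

declining

lx = nx/n0 = nx/250: 1, 0.992, 0.952, 0.872, 0.78, 0.612, 0.44, 0.14
R0 = Σ lx·mx = 0 + 0 + 0.0952 + 0 + 0 + 0 + 0 + 0 = 0.0952
R0 < 1, so the population is declining.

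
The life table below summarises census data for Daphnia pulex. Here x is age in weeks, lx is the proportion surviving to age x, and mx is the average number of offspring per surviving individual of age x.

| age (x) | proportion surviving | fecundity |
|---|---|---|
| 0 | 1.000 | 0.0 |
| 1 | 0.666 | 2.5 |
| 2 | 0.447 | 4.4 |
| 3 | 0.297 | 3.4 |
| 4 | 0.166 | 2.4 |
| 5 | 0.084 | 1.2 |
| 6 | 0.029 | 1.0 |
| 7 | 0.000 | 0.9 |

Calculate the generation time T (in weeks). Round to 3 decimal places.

2.108

lx·mx: 0, 1.665, 1.9668, 1.0098, 0.3984, 0.1008, 0.029, 0 → R0 = 5.1698
x·lx·mx: 0, 1.665, 3.9336, 3.0294, 1.5936, 0.504, 0.174, 0 → Σ = 10.8996
T = 10.8996 / 5.1698 = 2.108321… → 2.108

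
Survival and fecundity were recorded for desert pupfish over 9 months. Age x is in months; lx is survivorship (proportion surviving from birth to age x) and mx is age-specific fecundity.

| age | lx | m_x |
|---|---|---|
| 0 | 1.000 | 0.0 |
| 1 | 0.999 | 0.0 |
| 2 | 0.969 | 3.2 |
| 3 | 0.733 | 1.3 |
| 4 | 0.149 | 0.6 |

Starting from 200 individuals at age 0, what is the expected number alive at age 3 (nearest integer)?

Expected survivors = N0 · l_3 = 200 × 0.733 = 146.6 → 147

147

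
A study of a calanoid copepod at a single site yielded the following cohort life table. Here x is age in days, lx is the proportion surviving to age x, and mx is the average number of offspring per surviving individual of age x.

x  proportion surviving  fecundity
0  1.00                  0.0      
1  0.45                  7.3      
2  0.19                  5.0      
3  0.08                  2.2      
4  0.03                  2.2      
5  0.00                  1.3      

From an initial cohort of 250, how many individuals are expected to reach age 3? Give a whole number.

20

Expected survivors = N0 · l_3 = 250 × 0.08 = 20 → 20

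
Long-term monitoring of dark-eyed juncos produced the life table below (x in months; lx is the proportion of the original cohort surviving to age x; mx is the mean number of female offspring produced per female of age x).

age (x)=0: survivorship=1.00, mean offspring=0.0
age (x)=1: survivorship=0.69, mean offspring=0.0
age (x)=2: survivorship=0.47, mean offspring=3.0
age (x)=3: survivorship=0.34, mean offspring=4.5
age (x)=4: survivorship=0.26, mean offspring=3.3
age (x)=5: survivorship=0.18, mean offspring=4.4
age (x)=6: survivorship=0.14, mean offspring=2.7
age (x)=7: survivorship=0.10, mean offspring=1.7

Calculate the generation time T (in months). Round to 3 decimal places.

3.554

lx·mx: 0, 0, 1.41, 1.53, 0.858, 0.792, 0.378, 0.17 → R0 = 5.138
x·lx·mx: 0, 0, 2.82, 4.59, 3.432, 3.96, 2.268, 1.19 → Σ = 18.26
T = 18.26 / 5.138 = 3.553912… → 3.554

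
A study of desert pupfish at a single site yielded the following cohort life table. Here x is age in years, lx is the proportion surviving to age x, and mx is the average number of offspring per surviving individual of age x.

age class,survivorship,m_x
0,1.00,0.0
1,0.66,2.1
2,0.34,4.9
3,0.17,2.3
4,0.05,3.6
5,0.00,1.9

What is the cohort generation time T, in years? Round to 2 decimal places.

1.82

lx·mx: 0, 1.386, 1.666, 0.391, 0.18, 0 → R0 = 3.623
x·lx·mx: 0, 1.386, 3.332, 1.173, 0.72, 0 → Σ = 6.611
T = 6.611 / 3.623 = 1.824731… → 1.82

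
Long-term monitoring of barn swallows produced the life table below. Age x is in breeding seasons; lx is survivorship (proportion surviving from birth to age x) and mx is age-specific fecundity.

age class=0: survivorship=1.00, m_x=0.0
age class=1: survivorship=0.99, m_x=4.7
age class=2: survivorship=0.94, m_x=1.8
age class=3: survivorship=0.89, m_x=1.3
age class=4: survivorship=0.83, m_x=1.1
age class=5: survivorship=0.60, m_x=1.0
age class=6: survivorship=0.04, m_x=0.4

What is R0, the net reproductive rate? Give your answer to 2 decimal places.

9.03

lx·mx by age: 0, 4.653, 1.692, 1.157, 0.913, 0.6, 0.016
R0 = Σ lx·mx = 9.031 → 9.03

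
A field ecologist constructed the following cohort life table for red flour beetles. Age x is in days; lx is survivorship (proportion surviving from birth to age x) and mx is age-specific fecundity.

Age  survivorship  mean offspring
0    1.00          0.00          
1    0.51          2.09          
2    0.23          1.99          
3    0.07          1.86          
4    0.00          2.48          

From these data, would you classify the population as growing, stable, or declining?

growing

R0 = Σ lx·mx = 0 + 1.0659 + 0.4577 + 0.1302 + 0 = 1.6538
R0 > 1, so the population is growing.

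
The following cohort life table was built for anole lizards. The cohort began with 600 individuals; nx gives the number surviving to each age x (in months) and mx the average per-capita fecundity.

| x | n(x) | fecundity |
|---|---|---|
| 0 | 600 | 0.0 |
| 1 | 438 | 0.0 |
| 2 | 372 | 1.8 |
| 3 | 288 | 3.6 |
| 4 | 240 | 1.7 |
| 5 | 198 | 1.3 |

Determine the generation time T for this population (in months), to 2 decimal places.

lx = nx/n0 = nx/600: 1, 0.73, 0.62, 0.48, 0.4, 0.33
lx·mx: 0, 0, 1.116, 1.728, 0.68, 0.429 → R0 = 3.953
x·lx·mx: 0, 0, 2.232, 5.184, 2.72, 2.145 → Σ = 12.281
T = 12.281 / 3.953 = 3.106754… → 3.11

3.11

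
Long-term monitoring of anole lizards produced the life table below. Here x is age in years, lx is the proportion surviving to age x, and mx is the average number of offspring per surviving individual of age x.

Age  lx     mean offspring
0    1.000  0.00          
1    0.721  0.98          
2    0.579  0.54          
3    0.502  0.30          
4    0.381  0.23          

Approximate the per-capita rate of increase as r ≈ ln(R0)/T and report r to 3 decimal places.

0.135

R0 = Σ lx·mx = 0 + 0.70658 + 0.31266 + 0.1506 + 0.08763 = 1.25747
Σ x·lx·mx = 2.13422; T = 2.13422/1.25747 = 1.69723…
r ≈ ln(R0)/T = ln(1.25747)/1.69723… = 0.13499… → 0.135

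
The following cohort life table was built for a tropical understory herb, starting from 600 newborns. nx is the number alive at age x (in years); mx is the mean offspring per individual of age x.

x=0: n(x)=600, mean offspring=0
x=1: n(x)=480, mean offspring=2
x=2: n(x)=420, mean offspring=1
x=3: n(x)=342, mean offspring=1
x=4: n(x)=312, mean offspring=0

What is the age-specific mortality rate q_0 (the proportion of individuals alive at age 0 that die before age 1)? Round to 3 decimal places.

0.200

lx = nx/n0 = nx/600: 1, 0.8, 0.7, 0.57, 0.52
q_0 = (l_0 − l_1) / l_0 = (1 − 0.8) / 1
     = 0.2 / 1 = 0.2 → 0.200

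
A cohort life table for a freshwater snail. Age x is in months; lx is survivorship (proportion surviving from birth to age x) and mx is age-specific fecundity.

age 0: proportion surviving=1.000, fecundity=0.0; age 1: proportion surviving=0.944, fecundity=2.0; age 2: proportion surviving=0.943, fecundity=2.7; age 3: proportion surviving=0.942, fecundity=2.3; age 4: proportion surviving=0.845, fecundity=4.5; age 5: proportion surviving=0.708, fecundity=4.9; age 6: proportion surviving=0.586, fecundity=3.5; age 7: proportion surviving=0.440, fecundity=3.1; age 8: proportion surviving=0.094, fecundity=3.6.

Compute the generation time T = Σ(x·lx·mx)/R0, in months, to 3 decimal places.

lx·mx: 0, 1.888, 2.5461, 2.1666, 3.8025, 3.4692, 2.051, 1.364, 0.3384 → R0 = 17.6258
x·lx·mx: 0, 1.888, 5.0922, 6.4998, 15.21, 17.346, 12.306, 9.548, 2.7072 → Σ = 70.5972
T = 70.5972 / 17.6258 = 4.005333… → 4.005

4.005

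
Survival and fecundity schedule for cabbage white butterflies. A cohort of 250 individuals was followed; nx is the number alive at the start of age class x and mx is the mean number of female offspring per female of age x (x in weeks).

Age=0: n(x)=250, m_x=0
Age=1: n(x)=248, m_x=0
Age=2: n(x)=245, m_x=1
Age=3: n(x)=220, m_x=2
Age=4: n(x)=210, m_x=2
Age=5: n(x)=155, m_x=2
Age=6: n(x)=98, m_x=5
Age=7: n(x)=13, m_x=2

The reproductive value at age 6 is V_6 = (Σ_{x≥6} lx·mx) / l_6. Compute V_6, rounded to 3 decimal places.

lx = nx/n0 = nx/250: 1, 0.992, 0.98, 0.88, 0.84, 0.62, 0.392, 0.052
lx·mx for x ≥ 6: 1.96, 0.104 → sum = 2.064
V_6 = 2.064 / l_6 = 2.064 / 0.392 = 5.265306… → 5.265

5.265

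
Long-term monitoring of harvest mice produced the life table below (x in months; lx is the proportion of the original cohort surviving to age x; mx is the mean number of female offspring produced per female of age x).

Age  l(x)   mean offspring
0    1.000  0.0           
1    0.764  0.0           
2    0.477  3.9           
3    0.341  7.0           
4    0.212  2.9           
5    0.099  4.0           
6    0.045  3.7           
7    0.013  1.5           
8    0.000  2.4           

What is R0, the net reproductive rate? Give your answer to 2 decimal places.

lx·mx by age: 0, 0, 1.8603, 2.387, 0.6148, 0.396, 0.1665, 0.0195, 0
R0 = Σ lx·mx = 5.4441 → 5.44

5.44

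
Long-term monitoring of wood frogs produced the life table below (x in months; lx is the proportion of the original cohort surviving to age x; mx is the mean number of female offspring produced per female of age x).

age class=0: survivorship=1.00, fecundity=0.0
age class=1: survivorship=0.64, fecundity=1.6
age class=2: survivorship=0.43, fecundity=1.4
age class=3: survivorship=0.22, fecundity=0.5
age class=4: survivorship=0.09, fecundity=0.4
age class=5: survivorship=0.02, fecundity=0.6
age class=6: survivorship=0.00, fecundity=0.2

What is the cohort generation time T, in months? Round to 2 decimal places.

lx·mx: 0, 1.024, 0.602, 0.11, 0.036, 0.012, 0 → R0 = 1.784
x·lx·mx: 0, 1.024, 1.204, 0.33, 0.144, 0.06, 0 → Σ = 2.762
T = 2.762 / 1.784 = 1.548206… → 1.55

1.55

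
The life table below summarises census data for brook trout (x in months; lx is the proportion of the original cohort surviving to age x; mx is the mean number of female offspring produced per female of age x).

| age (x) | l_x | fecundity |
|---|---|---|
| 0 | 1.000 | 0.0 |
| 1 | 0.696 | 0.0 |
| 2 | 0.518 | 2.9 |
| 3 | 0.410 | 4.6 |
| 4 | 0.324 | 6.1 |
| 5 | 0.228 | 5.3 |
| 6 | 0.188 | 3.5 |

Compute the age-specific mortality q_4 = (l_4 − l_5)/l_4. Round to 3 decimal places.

q_4 = (l_4 − l_5) / l_4 = (0.324 − 0.228) / 0.324
     = 0.096 / 0.324 = 0.296296… → 0.296

0.296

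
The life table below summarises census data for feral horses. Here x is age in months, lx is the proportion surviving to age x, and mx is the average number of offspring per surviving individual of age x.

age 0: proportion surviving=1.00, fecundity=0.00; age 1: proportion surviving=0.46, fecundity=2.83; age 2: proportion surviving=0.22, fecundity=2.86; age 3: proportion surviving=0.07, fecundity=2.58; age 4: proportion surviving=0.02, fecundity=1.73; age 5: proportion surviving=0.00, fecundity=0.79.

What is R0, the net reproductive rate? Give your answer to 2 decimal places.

2.15

lx·mx by age: 0, 1.3018, 0.6292, 0.1806, 0.0346, 0
R0 = Σ lx·mx = 2.1462 → 2.15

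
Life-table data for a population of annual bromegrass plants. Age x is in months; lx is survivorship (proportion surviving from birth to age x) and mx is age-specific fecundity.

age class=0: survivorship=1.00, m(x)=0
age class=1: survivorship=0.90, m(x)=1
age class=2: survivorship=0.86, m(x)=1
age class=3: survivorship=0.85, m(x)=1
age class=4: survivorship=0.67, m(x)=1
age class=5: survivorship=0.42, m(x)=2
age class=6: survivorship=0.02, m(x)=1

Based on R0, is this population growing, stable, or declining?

R0 = Σ lx·mx = 0 + 0.9 + 0.86 + 0.85 + 0.67 + 0.84 + 0.02 = 4.14
R0 > 1, so the population is growing.

growing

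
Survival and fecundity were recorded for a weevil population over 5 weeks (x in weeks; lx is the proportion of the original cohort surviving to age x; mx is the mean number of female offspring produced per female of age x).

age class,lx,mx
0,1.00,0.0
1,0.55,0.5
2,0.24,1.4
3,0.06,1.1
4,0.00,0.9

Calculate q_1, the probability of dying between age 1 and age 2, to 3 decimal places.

q_1 = (l_1 − l_2) / l_1 = (0.55 − 0.24) / 0.55
     = 0.31 / 0.55 = 0.563636… → 0.564

0.564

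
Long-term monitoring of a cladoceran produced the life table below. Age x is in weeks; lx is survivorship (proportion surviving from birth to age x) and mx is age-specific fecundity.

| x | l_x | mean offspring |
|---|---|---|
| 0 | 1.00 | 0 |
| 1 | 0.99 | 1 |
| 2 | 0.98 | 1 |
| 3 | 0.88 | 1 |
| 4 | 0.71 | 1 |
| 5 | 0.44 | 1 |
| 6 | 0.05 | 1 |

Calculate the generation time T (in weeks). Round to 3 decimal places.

lx·mx: 0, 0.99, 0.98, 0.88, 0.71, 0.44, 0.05 → R0 = 4.05
x·lx·mx: 0, 0.99, 1.96, 2.64, 2.84, 2.2, 0.3 → Σ = 10.93
T = 10.93 / 4.05 = 2.698765… → 2.699

2.699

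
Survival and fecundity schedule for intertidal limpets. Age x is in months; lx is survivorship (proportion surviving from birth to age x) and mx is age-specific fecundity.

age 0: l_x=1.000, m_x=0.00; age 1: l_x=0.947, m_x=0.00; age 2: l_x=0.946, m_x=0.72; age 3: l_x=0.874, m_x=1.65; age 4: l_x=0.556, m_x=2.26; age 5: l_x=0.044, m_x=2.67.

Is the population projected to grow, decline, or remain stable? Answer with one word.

R0 = Σ lx·mx = 0 + 0 + 0.68112 + 1.4421 + 1.25656 + 0.11748 = 3.49726
R0 > 1, so the population is growing.

growing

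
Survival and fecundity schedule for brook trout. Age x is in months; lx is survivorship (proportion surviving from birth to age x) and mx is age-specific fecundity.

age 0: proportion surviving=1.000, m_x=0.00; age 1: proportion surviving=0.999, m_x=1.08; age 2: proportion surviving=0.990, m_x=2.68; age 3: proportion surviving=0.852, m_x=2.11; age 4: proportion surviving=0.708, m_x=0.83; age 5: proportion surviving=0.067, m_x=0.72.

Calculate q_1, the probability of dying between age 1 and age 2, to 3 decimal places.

q_1 = (l_1 − l_2) / l_1 = (0.999 − 0.99) / 0.999
     = 0.009 / 0.999 = 0.009009… → 0.009

0.009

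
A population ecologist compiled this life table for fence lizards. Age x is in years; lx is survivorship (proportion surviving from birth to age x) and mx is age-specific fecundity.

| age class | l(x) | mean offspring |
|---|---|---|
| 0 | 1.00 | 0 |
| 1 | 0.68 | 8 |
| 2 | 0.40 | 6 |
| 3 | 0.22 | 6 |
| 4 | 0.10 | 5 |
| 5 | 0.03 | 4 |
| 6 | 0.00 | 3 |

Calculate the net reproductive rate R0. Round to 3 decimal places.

9.780

lx·mx by age: 0, 5.44, 2.4, 1.32, 0.5, 0.12, 0
R0 = Σ lx·mx = 9.78 → 9.780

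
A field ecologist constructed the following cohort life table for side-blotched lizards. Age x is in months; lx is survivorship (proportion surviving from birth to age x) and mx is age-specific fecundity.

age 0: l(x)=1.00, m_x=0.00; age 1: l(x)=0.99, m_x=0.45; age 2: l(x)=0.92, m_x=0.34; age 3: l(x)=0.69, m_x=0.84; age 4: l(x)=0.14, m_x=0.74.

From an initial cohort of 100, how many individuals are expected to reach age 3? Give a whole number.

69

Expected survivors = N0 · l_3 = 100 × 0.69 = 69 → 69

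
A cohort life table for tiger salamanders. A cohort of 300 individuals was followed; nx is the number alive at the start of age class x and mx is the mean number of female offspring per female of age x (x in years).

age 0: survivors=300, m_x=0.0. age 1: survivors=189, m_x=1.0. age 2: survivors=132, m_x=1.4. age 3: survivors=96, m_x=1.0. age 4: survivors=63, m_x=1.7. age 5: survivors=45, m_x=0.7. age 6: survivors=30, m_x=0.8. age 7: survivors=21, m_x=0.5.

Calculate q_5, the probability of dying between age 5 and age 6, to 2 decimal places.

lx = nx/n0 = nx/300: 1, 0.63, 0.44, 0.32, 0.21, 0.15, 0.1, 0.07
q_5 = (l_5 − l_6) / l_5 = (0.15 − 0.1) / 0.15
     = 0.05 / 0.15 = 0.333333… → 0.33

0.33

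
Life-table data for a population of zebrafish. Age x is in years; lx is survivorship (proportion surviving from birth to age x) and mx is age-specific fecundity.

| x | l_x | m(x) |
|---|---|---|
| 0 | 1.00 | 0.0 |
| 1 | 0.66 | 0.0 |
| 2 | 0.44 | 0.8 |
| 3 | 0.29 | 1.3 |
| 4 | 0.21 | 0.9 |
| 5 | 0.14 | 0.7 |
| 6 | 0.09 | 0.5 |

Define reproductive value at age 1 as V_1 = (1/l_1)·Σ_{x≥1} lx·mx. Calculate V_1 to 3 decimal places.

1.608

lx·mx for x ≥ 1: 0, 0.352, 0.377, 0.189, 0.098, 0.045 → sum = 1.061
V_1 = 1.061 / l_1 = 1.061 / 0.66 = 1.607576… → 1.608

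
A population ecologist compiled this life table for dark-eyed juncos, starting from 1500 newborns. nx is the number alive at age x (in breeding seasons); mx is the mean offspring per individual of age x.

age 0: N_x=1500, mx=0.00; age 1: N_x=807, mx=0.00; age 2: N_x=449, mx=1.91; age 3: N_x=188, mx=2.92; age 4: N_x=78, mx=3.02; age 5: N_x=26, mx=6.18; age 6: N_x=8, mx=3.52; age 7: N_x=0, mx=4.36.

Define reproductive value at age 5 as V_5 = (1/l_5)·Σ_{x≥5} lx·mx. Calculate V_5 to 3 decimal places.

7.263

lx = nx/n0 = nx/1500: 1, 0.538, 0.29933…, 0.12533…, 0.052, 0.01733…, 0.00533…, 0
lx·mx for x ≥ 5: 0.10712…, 0.018773…, 0 → sum = 0.125893…
V_5 = 0.125893… / l_5 = 0.125893… / 0.017333… = 7.263077… → 7.263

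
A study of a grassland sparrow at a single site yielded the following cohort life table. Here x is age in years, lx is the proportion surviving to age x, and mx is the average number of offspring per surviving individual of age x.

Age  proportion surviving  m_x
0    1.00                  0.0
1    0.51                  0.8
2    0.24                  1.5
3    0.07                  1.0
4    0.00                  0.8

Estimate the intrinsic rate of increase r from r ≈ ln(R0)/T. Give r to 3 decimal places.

R0 = Σ lx·mx = 0 + 0.408 + 0.36 + 0.07 + 0 = 0.838
Σ x·lx·mx = 1.338; T = 1.338/0.838 = 1.59666…
r ≈ ln(R0)/T = ln(0.838)/1.59666… = -0.11069… → -0.111

-0.111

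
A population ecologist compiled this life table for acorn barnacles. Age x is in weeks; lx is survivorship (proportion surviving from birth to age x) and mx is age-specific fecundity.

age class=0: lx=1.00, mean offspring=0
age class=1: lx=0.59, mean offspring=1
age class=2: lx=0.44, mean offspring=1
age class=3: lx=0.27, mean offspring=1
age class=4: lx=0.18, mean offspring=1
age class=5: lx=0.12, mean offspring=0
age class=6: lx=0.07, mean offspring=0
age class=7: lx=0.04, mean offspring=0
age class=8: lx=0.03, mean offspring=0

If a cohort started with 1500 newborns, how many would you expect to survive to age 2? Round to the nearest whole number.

660

Expected survivors = N0 · l_2 = 1500 × 0.44 = 660 → 660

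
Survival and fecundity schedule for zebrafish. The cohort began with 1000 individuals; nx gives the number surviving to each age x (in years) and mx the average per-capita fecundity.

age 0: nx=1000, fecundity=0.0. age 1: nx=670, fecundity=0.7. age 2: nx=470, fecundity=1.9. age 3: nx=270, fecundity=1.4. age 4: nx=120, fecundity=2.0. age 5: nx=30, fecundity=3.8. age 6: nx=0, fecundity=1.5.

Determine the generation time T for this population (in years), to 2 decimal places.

2.35

lx = nx/n0 = nx/1000: 1, 0.67, 0.47, 0.27, 0.12, 0.03, 0
lx·mx: 0, 0.469, 0.893, 0.378, 0.24, 0.114, 0 → R0 = 2.094
x·lx·mx: 0, 0.469, 1.786, 1.134, 0.96, 0.57, 0 → Σ = 4.919
T = 4.919 / 2.094 = 2.349093… → 2.35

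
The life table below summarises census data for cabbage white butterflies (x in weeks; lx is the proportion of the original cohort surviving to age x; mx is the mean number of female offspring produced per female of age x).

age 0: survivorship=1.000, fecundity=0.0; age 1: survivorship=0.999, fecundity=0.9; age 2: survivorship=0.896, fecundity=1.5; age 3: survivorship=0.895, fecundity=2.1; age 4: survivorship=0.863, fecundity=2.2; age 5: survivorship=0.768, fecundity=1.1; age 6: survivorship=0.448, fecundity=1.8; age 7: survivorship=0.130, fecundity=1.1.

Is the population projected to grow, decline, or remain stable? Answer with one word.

R0 = Σ lx·mx = 0 + 0.8991 + 1.344 + 1.8795 + 1.8986 + 0.8448 + 0.8064 + 0.143 = 7.8154
R0 > 1, so the population is growing.

growing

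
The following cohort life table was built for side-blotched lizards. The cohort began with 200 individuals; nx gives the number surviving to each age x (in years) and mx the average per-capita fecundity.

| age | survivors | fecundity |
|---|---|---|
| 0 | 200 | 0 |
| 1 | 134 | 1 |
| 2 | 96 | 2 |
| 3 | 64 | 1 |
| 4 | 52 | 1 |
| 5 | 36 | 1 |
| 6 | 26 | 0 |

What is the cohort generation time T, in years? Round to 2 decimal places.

2.30

lx = nx/n0 = nx/200: 1, 0.67, 0.48, 0.32, 0.26, 0.18, 0.13
lx·mx: 0, 0.67, 0.96, 0.32, 0.26, 0.18, 0 → R0 = 2.39
x·lx·mx: 0, 0.67, 1.92, 0.96, 1.04, 0.9, 0 → Σ = 5.49
T = 5.49 / 2.39 = 2.297071… → 2.30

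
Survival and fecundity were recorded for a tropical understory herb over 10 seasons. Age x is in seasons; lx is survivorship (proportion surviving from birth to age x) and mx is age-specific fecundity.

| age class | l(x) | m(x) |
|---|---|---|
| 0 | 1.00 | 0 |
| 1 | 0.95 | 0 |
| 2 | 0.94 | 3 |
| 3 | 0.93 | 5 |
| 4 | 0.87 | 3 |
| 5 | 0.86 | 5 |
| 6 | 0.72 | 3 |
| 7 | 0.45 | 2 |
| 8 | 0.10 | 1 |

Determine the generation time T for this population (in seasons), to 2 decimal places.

4.08

lx·mx: 0, 0, 2.82, 4.65, 2.61, 4.3, 2.16, 0.9, 0.1 → R0 = 17.54
x·lx·mx: 0, 0, 5.64, 13.95, 10.44, 21.5, 12.96, 6.3, 0.8 → Σ = 71.59
T = 71.59 / 17.54 = 4.081528… → 4.08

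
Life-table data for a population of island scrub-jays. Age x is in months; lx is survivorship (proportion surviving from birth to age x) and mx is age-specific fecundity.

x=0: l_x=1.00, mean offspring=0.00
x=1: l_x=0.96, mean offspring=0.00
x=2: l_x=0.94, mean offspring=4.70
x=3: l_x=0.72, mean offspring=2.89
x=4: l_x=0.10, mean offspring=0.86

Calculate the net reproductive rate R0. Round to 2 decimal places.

6.58

lx·mx by age: 0, 0, 4.418, 2.0808, 0.086
R0 = Σ lx·mx = 6.5848 → 6.58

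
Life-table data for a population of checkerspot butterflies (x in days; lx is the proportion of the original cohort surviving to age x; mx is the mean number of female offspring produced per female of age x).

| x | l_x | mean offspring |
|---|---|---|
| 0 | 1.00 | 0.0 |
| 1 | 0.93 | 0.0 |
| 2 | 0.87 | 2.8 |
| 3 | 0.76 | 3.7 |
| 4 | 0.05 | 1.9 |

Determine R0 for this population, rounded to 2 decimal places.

5.34

lx·mx by age: 0, 0, 2.436, 2.812, 0.095
R0 = Σ lx·mx = 5.343 → 5.34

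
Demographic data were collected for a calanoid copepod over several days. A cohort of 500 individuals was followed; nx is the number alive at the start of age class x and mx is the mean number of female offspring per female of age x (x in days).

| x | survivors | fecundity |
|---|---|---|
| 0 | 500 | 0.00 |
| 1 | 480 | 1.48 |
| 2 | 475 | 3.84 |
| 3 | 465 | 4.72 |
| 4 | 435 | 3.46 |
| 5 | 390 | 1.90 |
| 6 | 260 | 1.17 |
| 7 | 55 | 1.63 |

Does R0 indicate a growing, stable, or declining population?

growing

lx = nx/n0 = nx/500: 1, 0.96, 0.95, 0.93, 0.87, 0.78, 0.52, 0.11
R0 = Σ lx·mx = 0 + 1.4208 + 3.648 + 4.3896 + 3.0102 + 1.482 + 0.6084 + 0.1793 = 14.7383
R0 > 1, so the population is growing.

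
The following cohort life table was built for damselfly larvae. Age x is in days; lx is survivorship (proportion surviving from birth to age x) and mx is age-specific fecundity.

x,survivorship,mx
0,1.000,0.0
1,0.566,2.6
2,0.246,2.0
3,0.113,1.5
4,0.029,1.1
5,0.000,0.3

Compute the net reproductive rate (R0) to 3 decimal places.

2.165

lx·mx by age: 0, 1.4716, 0.492, 0.1695, 0.0319, 0
R0 = Σ lx·mx = 2.165 → 2.165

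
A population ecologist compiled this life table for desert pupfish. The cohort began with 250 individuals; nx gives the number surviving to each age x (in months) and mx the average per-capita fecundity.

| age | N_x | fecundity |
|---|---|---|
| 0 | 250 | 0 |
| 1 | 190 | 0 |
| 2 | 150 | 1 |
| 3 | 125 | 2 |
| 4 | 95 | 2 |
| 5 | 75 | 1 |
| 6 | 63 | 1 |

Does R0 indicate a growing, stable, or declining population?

growing

lx = nx/n0 = nx/250: 1, 0.76, 0.6, 0.5, 0.38, 0.3, 0.252
R0 = Σ lx·mx = 0 + 0 + 0.6 + 1 + 0.76 + 0.3 + 0.252 = 2.912
R0 > 1, so the population is growing.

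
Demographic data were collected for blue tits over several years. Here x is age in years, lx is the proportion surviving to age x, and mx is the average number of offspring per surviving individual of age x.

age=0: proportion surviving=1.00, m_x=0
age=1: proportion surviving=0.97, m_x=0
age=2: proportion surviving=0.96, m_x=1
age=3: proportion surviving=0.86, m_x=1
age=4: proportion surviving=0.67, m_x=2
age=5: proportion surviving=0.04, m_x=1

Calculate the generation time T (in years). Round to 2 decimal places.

lx·mx: 0, 0, 0.96, 0.86, 1.34, 0.04 → R0 = 3.2
x·lx·mx: 0, 0, 1.92, 2.58, 5.36, 0.2 → Σ = 10.06
T = 10.06 / 3.2 = 3.14375 → 3.14

3.14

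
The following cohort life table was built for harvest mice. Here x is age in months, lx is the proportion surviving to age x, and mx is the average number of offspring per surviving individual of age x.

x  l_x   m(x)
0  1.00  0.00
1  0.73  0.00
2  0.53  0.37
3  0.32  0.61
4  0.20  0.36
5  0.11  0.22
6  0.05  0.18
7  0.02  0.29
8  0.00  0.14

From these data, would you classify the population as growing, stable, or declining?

R0 = Σ lx·mx = 0 + 0 + 0.1961 + 0.1952 + 0.072 + 0.0242 + 0.009 + 0.0058 + 0 = 0.5023
R0 < 1, so the population is declining.

declining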